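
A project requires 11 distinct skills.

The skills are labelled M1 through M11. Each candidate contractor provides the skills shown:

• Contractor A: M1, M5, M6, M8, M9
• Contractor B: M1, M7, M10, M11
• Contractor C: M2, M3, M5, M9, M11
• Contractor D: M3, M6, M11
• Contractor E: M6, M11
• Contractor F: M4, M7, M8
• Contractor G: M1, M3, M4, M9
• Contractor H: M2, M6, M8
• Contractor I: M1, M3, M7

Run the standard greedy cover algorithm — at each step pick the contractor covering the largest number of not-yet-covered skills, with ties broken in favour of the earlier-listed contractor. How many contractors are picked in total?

4

Greedy: pick A (covers 5 new) → pick B (covers 3 new) → pick C (covers 2 new) → pick F (covers 1 new). Total picks: 4.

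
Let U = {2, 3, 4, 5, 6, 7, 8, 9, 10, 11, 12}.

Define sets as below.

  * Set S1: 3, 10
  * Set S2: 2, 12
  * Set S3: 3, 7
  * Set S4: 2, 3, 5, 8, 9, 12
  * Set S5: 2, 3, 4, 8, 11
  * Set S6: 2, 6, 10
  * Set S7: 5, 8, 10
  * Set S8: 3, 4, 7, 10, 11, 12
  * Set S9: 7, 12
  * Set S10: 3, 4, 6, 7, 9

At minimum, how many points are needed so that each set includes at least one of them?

Take H = {2, 7, 10}. Each listed set contains at least one of these, so H is a hitting set of size 3.
The sets S2, S3, S7 are pairwise disjoint, so any hitting set needs a separate point for each — at least 3. Hence 3 is optimal.

3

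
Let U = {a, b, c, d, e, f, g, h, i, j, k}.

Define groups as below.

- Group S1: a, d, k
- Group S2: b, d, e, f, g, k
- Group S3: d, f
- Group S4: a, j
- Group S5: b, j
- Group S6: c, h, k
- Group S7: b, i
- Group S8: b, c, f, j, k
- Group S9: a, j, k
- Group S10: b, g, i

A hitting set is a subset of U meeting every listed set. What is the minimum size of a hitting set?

Take T = {a, b, f, h}. Each listed group contains at least one of these, so T is a hitting set of size 4.
The groups S3, S4, S6, S7 are pairwise disjoint, so any hitting set needs a separate element for each — at least 4. Hence 4 is optimal.

4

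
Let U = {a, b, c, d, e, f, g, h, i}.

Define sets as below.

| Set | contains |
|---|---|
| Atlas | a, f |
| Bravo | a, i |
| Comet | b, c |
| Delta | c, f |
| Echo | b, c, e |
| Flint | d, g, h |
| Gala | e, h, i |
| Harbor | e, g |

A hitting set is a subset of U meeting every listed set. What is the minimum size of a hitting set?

4

T = {b, f, g, i} meets every set (each contains at least one member of T), and |T| = 4.
No choice of 3 elements meets every set, so 4 is the minimum.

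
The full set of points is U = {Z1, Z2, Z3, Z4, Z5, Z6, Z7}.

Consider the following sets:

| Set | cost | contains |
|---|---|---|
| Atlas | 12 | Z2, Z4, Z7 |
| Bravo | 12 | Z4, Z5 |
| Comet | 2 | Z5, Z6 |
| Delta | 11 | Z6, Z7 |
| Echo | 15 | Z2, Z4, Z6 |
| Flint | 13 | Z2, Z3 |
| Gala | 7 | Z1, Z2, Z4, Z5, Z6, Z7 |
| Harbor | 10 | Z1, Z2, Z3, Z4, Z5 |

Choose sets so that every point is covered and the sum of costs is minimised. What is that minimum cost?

17

Gala, Harbor together cover every point (Gala ∪ Harbor = {Z1, Z2, Z3, Z4, Z5, Z6, Z7}); total cost 7 + 10 = 17.
The greedy pick Comet, Gala, Harbor costs 19; no covering selection beats 17.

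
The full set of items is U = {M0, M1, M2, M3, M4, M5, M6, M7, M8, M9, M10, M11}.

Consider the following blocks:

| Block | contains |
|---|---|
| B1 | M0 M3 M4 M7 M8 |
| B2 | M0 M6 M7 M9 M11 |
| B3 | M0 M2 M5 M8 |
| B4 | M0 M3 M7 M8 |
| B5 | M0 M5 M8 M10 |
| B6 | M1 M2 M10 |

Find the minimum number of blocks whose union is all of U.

Take {B1, B2, B5, B6}. Their union is {M0, M1, M2, M3, M4, M5, M6, M7, M8, M9, M10, M11}, which is all 12 items.
Only B1 contains M4, so B1 is forced; the remaining 7 items need at least 3 more blocks (each remaining block adds at most 3) — so at least 4 blocks are needed, and 4 is optimal.

4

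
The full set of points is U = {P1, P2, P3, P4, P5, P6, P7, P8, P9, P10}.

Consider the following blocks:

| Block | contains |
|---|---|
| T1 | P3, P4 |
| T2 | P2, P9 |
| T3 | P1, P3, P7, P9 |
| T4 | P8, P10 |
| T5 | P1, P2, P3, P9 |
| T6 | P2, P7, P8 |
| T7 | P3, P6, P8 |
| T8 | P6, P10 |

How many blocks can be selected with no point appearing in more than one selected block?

T1, T6, T8 are pairwise disjoint (T1={P3,P4}; T6={P2,P7,P8}; T8={P6,P10}).
Every remaining block overlaps one of these, and no 4 of the listed blocks are pairwise disjoint, so 3 is the maximum.

3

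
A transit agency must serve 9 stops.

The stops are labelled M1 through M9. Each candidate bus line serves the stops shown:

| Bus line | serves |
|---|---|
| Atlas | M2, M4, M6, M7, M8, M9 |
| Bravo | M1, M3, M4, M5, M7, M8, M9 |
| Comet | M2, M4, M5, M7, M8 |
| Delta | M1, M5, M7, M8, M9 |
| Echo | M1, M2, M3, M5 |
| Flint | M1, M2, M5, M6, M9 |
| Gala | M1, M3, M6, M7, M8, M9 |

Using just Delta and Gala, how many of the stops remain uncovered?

Union of Delta, Gala = {M1, M3, M5, M6, M7, M8, M9}.
Not covered: M2, M4 — 2 stops.

2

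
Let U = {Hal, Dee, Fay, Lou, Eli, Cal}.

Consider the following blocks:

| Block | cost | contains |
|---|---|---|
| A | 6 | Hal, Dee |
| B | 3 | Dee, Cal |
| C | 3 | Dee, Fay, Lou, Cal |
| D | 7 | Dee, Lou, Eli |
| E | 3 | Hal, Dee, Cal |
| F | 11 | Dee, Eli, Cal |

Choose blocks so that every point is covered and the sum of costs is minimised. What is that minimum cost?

C, D, E together cover every point (C ∪ D ∪ E = {Hal, Dee, Fay, Lou, Eli, Cal}); total cost 3 + 7 + 3 = 13.
No covering selection has total cost below 13.

13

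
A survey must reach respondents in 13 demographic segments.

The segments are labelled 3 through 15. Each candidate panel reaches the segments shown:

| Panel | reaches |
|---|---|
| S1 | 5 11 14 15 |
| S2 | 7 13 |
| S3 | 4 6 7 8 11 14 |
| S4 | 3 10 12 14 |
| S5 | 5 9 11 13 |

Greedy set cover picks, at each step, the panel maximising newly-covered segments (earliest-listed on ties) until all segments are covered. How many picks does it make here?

4

Greedy: pick S3 (covers 6 new) → pick S4 (covers 3 new) → pick S5 (covers 3 new) → pick S1 (covers 1 new). Total picks: 4.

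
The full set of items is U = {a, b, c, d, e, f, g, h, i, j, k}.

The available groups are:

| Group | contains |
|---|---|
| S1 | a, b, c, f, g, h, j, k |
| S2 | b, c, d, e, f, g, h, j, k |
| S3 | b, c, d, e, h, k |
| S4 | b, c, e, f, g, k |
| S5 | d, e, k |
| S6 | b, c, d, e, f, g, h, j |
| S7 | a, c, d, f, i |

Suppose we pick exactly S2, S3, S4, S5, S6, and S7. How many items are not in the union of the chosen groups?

Union of S2, S3, S4, S5, S6, S7 = {a, b, c, d, e, f, g, h, i, j, k} — that's every item, so 0 are uncovered.

0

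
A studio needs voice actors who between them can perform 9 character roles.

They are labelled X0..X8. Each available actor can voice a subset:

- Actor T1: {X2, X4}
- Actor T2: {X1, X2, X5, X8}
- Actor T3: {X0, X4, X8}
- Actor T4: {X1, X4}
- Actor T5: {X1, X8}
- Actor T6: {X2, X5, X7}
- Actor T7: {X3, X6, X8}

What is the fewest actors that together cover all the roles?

Take {T3, T4, T6, T7}. Their union is {X0, X1, X2, X3, X4, X5, X6, X7, X8}, which is all 9 roles.
No 3 of the 7 actors cover everything (all 35 combinations miss at least one role), so 4 is optimal.

4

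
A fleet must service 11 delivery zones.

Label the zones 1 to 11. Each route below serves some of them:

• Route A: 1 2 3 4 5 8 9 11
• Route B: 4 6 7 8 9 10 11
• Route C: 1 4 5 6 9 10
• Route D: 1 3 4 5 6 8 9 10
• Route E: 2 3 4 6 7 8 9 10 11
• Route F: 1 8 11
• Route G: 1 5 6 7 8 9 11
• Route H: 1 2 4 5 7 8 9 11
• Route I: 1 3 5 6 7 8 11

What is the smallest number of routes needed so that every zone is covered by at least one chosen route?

2

Take {D, H}. Their union is {1, 2, 3, 4, 5, 6, 7, 8, 9, 10, 11}, which is all 11 zones.
No single route has all 11 zones (the largest, E, has 9), so 2 is optimal.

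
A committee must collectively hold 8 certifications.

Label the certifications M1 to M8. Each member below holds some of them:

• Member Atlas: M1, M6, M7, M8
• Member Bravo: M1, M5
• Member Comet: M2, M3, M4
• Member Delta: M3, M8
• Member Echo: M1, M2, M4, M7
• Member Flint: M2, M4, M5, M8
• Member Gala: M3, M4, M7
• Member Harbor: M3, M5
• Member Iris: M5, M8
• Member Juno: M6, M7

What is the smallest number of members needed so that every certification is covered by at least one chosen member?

Take {Atlas, Echo, Harbor}. Their union is {M1, M2, M3, M4, M5, M6, M7, M8}, which is all 8 certifications.
No 2 of the 10 members cover everything (all 45 combinations miss at least one certification), so 3 is optimal.

3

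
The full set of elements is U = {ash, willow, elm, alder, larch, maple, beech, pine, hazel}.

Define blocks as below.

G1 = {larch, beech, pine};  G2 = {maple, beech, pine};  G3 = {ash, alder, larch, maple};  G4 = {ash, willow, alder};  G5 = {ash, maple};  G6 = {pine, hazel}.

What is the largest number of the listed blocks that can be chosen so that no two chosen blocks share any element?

G3, G6 are pairwise disjoint (G3={ash,alder,larch,maple}; G6={pine,hazel}).
Every remaining block overlaps one of these, and no 3 of the listed blocks are pairwise disjoint, so 2 is the maximum.

2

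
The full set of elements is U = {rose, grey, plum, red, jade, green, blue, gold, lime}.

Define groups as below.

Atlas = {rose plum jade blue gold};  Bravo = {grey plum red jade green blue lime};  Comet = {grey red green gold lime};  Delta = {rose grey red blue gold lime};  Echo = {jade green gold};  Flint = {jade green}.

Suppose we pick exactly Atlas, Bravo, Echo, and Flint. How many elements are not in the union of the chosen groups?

0

Union of Atlas, Bravo, Echo, Flint = {rose, grey, plum, red, jade, green, blue, gold, lime} — that's every element, so 0 are uncovered.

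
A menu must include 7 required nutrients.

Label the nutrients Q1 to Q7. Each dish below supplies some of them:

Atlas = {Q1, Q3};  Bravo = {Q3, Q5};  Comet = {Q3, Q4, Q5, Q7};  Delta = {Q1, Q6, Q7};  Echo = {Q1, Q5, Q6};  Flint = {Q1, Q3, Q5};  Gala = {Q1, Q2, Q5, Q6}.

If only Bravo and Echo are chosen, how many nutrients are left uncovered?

3

Union of Bravo, Echo = {Q1, Q3, Q5, Q6}.
Not covered: Q2, Q4, Q7 — 3 nutrients.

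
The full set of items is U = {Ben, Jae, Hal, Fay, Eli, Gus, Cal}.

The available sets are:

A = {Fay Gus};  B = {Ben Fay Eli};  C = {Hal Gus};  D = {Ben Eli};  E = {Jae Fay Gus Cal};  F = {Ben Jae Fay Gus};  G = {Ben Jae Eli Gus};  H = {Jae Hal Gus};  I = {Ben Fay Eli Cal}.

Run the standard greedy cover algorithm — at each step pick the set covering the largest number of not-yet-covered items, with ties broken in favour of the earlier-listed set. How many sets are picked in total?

Greedy: pick E (covers 4 new) → pick B (covers 2 new) → pick C (covers 1 new). Total picks: 3.
(The true minimum cover uses only 2 sets, so greedy is not optimal here.)

3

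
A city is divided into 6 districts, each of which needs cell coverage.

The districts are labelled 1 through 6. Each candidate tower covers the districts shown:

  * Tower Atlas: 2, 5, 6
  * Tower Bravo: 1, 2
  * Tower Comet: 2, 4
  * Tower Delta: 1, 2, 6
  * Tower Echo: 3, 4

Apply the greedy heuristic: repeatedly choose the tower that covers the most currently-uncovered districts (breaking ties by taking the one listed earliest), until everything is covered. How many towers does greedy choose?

Greedy: pick Atlas (covers 3 new) → pick Echo (covers 2 new) → pick Bravo (covers 1 new). Total picks: 3.

3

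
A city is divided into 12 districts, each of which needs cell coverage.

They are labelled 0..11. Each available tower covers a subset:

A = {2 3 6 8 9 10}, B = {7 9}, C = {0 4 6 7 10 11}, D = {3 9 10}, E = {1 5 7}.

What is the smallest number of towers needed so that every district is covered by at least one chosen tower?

Take {A, C, E}. Their union is {0, 1, 2, 3, 4, 5, 6, 7, 8, 9, 10, 11}, which is all 12 districts.
Only C contains 0, so C is forced; the remaining 6 districts need at least 2 more towers (each remaining tower adds at most 4) — so at least 3 towers are needed, and 3 is optimal.

3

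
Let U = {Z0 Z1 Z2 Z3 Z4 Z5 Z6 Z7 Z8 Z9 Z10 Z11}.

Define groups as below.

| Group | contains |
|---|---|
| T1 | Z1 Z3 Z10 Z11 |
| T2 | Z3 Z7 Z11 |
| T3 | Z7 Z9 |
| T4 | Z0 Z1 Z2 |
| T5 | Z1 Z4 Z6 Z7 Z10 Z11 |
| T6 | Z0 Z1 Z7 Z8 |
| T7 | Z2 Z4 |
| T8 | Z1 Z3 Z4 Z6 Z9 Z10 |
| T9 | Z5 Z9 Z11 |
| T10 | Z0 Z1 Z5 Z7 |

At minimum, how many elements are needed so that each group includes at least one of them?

H = {Z1, Z4, Z7, Z9} meets every group (each contains at least one member of H), and |H| = 4.
No choice of 3 elements meets every group, so 4 is the minimum.

4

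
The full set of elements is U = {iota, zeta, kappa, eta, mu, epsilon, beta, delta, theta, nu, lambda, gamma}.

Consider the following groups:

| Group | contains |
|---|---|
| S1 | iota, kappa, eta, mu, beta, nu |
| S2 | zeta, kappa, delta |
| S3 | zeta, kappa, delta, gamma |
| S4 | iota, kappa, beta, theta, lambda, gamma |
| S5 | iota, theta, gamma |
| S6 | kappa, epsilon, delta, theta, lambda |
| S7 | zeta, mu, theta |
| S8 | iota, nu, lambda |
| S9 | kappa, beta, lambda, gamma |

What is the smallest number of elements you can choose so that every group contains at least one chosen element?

Take H = {iota, kappa, theta}. Each listed group contains at least one of these, so H is a hitting set of size 3.
No choice of 2 elements meets every group, so 3 is the minimum.

3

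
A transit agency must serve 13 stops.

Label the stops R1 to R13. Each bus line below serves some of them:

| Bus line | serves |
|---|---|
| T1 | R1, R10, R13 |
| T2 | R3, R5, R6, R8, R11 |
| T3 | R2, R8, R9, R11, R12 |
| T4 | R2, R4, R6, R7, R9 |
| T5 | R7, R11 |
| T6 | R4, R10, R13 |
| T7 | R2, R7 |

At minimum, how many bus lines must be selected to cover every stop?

4

Take {T1, T2, T3, T4}. Their union is {R1, R2, R3, R4, R5, R6, R7, R8, R9, R10, R11, R12, R13}, which is all 13 stops.
Only T3 contains R12, so T3 is forced; the remaining 8 stops need at least 3 more bus lines (each remaining bus line adds at most 3) — so at least 4 bus lines are needed, and 4 is optimal.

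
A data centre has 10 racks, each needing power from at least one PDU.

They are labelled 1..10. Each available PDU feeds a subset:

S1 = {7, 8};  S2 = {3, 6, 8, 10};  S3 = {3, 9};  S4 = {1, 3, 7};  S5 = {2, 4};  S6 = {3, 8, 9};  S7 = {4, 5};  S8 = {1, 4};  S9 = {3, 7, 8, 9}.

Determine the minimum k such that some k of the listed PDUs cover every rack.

5

Take {S2, S4, S5, S6, S7}. Their union is {1, 2, 3, 4, 5, 6, 7, 8, 9, 10}, which is all 10 racks.
No 4 of the 9 PDUs cover everything (all 126 combinations miss at least one rack), so 5 is optimal.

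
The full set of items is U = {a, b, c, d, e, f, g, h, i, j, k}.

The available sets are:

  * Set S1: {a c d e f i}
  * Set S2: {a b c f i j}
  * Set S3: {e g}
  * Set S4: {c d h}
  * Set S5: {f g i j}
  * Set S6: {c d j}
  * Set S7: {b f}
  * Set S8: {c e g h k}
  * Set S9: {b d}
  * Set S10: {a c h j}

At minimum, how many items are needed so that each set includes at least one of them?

The 3 items {b, c, g} hit every set.
The sets S3, S4, S7 are pairwise disjoint, so any hitting set needs a separate item for each — at least 3. Hence 3 is optimal.

3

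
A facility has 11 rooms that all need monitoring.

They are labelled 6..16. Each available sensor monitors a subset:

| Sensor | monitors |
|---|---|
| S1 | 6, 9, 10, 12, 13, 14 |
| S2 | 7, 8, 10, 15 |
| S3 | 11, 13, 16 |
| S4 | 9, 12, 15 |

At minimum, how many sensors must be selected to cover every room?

3

S1 and S2 and S3 together: S1 ∪ S2 ∪ S3 = {6, 7, 8, 9, 10, 11, 12, 13, 14, 15, 16} — every room is covered.
Only S1 contains 6, so S1 is forced; the remaining 5 rooms need at least 2 more sensors (each remaining sensor adds at most 3) — so at least 3 sensors are needed, and 3 is optimal.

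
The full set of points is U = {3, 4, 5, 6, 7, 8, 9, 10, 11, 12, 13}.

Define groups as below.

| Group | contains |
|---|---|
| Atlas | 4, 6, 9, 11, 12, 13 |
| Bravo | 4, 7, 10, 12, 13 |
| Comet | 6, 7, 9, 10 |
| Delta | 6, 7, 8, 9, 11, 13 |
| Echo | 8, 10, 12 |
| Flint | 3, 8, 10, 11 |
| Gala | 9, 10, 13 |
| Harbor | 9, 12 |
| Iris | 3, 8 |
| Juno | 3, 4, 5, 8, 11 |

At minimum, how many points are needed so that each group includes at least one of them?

3

Take H = {8, 9, 13}. Each listed group contains at least one of these, so H is a hitting set of size 3.
No choice of 2 points meets every group, so 3 is the minimum.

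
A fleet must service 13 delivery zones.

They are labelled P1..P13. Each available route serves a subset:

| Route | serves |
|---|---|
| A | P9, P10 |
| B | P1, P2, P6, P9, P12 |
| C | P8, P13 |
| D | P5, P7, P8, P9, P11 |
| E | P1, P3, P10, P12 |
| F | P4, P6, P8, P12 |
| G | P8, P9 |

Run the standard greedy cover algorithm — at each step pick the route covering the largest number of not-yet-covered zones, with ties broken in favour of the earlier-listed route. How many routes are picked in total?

5

Greedy: pick B (covers 5 new) → pick D (covers 4 new) → pick E (covers 2 new) → pick C (covers 1 new) → pick F (covers 1 new). Total picks: 5.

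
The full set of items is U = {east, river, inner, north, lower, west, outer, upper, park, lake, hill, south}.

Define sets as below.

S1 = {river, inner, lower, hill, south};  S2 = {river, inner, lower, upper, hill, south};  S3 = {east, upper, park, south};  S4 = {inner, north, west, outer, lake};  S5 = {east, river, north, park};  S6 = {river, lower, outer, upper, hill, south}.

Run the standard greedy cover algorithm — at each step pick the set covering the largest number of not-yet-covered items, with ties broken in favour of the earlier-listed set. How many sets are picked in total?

3

Greedy: pick S2 (covers 6 new) → pick S4 (covers 4 new) → pick S3 (covers 2 new). Total picks: 3.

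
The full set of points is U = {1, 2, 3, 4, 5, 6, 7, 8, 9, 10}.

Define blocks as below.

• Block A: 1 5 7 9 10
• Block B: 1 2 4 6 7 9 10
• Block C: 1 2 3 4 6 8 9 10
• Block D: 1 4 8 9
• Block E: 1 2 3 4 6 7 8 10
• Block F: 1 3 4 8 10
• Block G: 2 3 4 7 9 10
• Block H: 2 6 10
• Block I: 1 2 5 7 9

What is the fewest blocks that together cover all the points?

2

C and I together: C ∪ I = {1, 2, 3, 4, 5, 6, 7, 8, 9, 10} — every point is covered.
No single block has all 10 points (the largest, C, has 8), so 2 is optimal.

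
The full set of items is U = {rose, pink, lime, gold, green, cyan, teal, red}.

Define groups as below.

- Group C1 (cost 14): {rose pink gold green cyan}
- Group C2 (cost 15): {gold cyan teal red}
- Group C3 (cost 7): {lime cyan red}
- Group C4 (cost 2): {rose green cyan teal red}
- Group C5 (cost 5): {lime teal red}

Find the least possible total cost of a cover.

C1, C5 together cover every item (C1 ∪ C5 = {rose, pink, lime, gold, green, cyan, teal, red}); total cost 14 + 5 = 19.
The greedy pick C4, C5, C1 costs 21; no covering selection beats 19.

19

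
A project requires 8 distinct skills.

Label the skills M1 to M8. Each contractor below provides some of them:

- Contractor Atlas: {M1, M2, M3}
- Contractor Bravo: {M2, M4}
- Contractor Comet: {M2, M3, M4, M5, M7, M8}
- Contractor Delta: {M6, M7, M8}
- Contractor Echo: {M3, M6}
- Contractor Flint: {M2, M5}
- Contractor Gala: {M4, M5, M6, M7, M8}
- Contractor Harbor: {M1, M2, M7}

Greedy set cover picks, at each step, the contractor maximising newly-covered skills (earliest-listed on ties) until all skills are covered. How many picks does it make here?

3

Greedy: pick Comet (covers 6 new) → pick Atlas (covers 1 new) → pick Delta (covers 1 new). Total picks: 3.
(The true minimum cover uses only 2 contractors, so greedy is not optimal here.)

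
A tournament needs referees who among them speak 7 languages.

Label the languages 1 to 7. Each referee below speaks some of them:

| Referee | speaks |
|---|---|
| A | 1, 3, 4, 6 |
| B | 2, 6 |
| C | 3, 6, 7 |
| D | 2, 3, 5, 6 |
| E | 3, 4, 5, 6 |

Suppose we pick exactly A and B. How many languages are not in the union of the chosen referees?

2

Union of A, B = {1, 2, 3, 4, 6}.
Not covered: 5, 7 — 2 languages.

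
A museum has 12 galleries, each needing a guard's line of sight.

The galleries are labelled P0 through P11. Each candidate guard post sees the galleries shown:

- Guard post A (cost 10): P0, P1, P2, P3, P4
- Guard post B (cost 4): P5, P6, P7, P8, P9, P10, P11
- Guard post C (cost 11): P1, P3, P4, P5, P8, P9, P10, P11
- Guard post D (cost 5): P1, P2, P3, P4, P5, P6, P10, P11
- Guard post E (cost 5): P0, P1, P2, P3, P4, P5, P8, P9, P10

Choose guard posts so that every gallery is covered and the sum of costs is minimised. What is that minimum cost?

B, E together cover every gallery (B ∪ E = {P0, P1, P2, P3, P4, P5, P6, P7, P8, P9, P10, P11}); total cost 4 + 5 = 9.
No covering selection has total cost below 9.

9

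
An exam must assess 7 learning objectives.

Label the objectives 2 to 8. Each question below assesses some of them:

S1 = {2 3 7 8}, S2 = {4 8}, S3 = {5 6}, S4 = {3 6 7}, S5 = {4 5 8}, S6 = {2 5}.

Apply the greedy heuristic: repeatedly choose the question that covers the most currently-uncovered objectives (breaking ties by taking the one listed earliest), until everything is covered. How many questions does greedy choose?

3

Greedy: pick S1 (covers 4 new) → pick S3 (covers 2 new) → pick S2 (covers 1 new). Total picks: 3.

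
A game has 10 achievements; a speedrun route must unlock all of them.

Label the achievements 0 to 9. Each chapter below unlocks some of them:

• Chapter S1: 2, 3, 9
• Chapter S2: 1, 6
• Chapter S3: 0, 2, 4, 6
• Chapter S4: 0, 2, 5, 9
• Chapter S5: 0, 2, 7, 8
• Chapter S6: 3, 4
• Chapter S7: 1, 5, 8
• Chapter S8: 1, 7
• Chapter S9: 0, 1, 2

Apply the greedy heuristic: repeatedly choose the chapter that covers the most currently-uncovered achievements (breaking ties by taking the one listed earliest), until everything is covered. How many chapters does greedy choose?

4

Greedy: pick S3 (covers 4 new) → pick S7 (covers 3 new) → pick S1 (covers 2 new) → pick S5 (covers 1 new). Total picks: 4.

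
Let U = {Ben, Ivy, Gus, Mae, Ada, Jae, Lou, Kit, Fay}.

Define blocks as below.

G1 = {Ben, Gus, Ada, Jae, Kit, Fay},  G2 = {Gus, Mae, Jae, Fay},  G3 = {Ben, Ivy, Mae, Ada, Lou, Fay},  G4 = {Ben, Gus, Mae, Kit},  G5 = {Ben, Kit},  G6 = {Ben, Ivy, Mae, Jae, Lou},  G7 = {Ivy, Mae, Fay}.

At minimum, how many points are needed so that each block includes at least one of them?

2

H = {Mae, Kit} meets every block (each contains at least one member of H), and |H| = 2.
The blocks G2, G5 are pairwise disjoint, so any hitting set needs a separate point for each — at least 2. Hence 2 is optimal.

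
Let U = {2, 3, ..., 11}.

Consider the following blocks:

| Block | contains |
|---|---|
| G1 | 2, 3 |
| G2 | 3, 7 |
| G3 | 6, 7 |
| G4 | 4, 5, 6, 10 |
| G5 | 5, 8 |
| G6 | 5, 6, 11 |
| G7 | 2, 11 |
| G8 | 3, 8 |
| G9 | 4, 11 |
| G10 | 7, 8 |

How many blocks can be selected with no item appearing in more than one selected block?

G1, G3, G5, G9 are pairwise disjoint (G1={2,3}; G3={6,7}; G5={5,8}; G9={4,11}).
Every remaining block overlaps one of these, and no 5 of the listed blocks are pairwise disjoint, so 4 is the maximum.

4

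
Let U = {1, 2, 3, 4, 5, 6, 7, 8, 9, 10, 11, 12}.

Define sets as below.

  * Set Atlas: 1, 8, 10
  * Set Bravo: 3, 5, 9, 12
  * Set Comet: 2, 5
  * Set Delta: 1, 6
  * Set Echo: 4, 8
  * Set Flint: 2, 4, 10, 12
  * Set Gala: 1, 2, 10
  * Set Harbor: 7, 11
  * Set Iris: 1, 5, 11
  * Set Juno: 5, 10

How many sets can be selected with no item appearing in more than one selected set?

Delta, Echo, Harbor, Juno are pairwise disjoint (Delta={1,6}; Echo={4,8}; Harbor={7,11}; Juno={5,10}).
Every remaining set overlaps one of these, and no 5 of the listed sets are pairwise disjoint, so 4 is the maximum.

4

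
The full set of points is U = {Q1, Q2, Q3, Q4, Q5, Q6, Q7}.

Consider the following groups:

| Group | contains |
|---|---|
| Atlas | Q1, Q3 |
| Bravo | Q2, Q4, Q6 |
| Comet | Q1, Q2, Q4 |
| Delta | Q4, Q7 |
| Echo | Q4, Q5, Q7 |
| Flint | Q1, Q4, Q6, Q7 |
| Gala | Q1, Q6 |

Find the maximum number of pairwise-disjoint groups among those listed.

Atlas, Bravo are pairwise disjoint (Atlas={Q1,Q3}; Bravo={Q2,Q4,Q6}).
Every remaining group overlaps one of these, and no 3 of the listed groups are pairwise disjoint, so 2 is the maximum.

2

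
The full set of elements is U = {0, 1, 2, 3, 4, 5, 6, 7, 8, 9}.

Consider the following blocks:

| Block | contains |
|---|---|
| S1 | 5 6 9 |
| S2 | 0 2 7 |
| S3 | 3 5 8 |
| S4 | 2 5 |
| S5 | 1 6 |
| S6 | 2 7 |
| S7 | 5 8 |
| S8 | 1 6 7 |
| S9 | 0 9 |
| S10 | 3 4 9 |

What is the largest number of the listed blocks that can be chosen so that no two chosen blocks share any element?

4

S2, S5, S7, S10 are pairwise disjoint (S2={0,2,7}; S5={1,6}; S7={5,8}; S10={3,4,9}).
Every remaining block overlaps one of these, and no 5 of the listed blocks are pairwise disjoint, so 4 is the maximum.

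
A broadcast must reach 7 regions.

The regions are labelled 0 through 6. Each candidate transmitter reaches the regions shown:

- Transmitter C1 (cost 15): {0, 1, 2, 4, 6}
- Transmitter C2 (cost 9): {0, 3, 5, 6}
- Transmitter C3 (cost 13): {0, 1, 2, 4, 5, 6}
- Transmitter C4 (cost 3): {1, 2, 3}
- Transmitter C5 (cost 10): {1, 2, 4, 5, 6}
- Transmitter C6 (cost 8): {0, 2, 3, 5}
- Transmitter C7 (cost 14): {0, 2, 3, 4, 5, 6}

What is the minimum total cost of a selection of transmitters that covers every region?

C3, C4 together cover every region (C3 ∪ C4 = {0, 1, 2, 3, 4, 5, 6}); total cost 13 + 3 = 16.
The greedy pick C4, C2, C5 costs 22; no covering selection beats 16.

16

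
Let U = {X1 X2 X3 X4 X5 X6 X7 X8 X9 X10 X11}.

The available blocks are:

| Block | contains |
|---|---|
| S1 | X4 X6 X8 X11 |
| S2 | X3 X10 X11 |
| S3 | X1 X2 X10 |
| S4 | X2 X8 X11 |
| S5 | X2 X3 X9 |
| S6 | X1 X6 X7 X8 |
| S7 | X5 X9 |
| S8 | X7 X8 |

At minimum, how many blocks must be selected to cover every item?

Take {S1, S2, S3, S7, S8}. Their union is {X1, X2, X3, X4, X5, X6, X7, X8, X9, X10, X11}, which is all 11 items.
No 4 of the 8 blocks cover everything (all 70 combinations miss at least one item), so 5 is optimal.

5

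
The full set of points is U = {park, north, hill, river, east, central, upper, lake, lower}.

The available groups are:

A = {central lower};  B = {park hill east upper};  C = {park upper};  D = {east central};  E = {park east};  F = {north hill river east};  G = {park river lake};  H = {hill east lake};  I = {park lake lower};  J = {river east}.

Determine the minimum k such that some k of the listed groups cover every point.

A and B and F and I together: A ∪ B ∪ F ∪ I = {park, north, hill, river, east, central, upper, lake, lower} — every point is covered.
No 3 of the 10 groups cover everything (all 120 combinations miss at least one point), so 4 is optimal.

4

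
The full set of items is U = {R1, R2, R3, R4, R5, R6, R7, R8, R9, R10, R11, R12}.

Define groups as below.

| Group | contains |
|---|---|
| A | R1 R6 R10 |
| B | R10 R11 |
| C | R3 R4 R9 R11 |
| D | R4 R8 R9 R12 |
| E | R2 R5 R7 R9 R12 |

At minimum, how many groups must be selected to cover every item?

4

A and C and D and E together: A ∪ C ∪ D ∪ E = {R1, R2, R3, R4, R5, R6, R7, R8, R9, R10, R11, R12} — every item is covered.
Only E contains R2, so E is forced; the remaining 7 items need at least 3 more groups (each remaining group adds at most 3) — so at least 4 groups are needed, and 4 is optimal.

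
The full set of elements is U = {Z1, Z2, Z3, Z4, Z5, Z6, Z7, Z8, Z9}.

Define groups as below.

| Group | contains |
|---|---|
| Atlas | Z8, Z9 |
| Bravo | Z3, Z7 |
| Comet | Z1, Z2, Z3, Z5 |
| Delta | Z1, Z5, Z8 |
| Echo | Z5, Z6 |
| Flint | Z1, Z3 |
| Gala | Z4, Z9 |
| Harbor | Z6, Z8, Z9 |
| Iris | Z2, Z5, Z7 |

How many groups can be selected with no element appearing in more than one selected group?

3

Bravo, Delta, Gala are pairwise disjoint (Bravo={Z3,Z7}; Delta={Z1,Z5,Z8}; Gala={Z4,Z9}).
Every remaining group overlaps one of these, and no 4 of the listed groups are pairwise disjoint, so 3 is the maximum.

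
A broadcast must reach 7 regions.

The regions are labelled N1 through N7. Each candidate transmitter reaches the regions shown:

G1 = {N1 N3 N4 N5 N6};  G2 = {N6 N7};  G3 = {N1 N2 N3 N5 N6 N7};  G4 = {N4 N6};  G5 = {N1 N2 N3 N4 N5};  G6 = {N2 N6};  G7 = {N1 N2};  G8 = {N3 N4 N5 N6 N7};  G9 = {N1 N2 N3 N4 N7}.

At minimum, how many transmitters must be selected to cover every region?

2

Take {G5, G8}. Their union is {N1, N2, N3, N4, N5, N6, N7}, which is all 7 regions.
No single transmitter has all 7 regions (the largest, G3, has 6), so 2 is optimal.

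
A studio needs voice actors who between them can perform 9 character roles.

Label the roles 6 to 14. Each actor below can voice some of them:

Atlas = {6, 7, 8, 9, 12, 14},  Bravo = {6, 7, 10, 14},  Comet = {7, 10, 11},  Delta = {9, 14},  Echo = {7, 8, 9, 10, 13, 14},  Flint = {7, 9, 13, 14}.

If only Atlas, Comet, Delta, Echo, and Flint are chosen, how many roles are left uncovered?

0

Union of Atlas, Comet, Delta, Echo, Flint = {6, 7, 8, 9, 10, 11, 12, 13, 14} — that's every role, so 0 are uncovered.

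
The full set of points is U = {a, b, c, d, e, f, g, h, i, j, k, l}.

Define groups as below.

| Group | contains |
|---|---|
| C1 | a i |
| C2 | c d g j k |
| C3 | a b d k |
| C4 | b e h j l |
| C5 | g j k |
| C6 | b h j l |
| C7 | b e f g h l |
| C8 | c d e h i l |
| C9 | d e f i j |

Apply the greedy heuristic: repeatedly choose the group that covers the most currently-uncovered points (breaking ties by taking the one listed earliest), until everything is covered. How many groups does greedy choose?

3

Greedy: pick C7 (covers 6 new) → pick C2 (covers 4 new) → pick C1 (covers 2 new). Total picks: 3.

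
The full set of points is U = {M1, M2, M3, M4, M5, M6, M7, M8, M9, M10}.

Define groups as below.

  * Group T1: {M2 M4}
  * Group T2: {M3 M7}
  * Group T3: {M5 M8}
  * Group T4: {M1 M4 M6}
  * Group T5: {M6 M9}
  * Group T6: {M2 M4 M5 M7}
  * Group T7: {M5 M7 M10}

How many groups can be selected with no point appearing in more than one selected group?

T1, T2, T3, T5 are pairwise disjoint (T1={M2,M4}; T2={M3,M7}; T3={M5,M8}; T5={M6,M9}).
Every remaining group overlaps one of these, and no 5 of the listed groups are pairwise disjoint, so 4 is the maximum.

4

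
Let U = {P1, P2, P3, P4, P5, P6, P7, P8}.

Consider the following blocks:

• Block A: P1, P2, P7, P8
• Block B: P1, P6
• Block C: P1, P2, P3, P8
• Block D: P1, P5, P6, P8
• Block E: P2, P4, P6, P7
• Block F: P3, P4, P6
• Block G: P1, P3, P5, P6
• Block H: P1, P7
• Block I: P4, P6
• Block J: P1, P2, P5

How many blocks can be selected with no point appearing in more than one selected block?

2

A, F are pairwise disjoint (A={P1,P2,P7,P8}; F={P3,P4,P6}).
Every remaining block overlaps one of these, and no 3 of the listed blocks are pairwise disjoint, so 2 is the maximum.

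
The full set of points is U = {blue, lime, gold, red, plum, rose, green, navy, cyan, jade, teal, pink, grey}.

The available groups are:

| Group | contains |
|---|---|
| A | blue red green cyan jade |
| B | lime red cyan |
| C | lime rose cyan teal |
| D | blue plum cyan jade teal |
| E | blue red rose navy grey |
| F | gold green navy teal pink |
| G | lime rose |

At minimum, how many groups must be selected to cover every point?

Take {B, D, E, F}. Their union is {blue, lime, gold, red, plum, rose, green, navy, cyan, jade, teal, pink, grey}, which is all 13 points.
No 3 of the 7 groups cover everything (all 35 combinations miss at least one point), so 4 is optimal.

4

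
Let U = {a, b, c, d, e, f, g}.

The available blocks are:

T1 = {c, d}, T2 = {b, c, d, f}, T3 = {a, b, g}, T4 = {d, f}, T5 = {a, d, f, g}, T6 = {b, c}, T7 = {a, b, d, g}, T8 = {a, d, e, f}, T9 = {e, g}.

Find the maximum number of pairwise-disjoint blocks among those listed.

3

T4, T6, T9 are pairwise disjoint (T4={d,f}; T6={b,c}; T9={e,g}).
Every remaining block overlaps one of these, and no 4 of the listed blocks are pairwise disjoint, so 3 is the maximum.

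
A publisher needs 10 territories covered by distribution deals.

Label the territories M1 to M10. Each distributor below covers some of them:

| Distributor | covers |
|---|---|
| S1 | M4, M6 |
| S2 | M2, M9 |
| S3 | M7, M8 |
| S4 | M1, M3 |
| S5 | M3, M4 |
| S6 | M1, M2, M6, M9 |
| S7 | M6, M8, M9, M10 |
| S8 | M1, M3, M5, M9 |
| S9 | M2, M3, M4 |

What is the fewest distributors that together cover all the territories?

4

S3 and S7 and S8 and S9 together: S3 ∪ S7 ∪ S8 ∪ S9 = {M1, M2, M3, M4, M5, M6, M7, M8, M9, M10} — every territory is covered.
No 3 of the 9 distributors cover everything (all 84 combinations miss at least one territory), so 4 is optimal.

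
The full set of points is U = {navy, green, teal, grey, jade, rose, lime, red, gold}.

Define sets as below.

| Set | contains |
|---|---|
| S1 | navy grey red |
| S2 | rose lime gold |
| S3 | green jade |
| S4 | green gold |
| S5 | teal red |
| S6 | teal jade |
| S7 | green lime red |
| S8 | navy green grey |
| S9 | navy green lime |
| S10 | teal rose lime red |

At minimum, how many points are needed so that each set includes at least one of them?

The 4 points {green, teal, red, gold} hit every set.
No choice of 3 points meets every set, so 4 is the minimum.

4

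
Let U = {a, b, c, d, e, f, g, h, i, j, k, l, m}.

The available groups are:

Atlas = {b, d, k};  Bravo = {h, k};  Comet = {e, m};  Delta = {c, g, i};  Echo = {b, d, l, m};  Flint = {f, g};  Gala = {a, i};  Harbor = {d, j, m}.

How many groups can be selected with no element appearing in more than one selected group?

4

Bravo, Echo, Flint, Gala are pairwise disjoint (Bravo={h,k}; Echo={b,d,l,m}; Flint={f,g}; Gala={a,i}).
Every remaining group overlaps one of these, and no 5 of the listed groups are pairwise disjoint, so 4 is the maximum.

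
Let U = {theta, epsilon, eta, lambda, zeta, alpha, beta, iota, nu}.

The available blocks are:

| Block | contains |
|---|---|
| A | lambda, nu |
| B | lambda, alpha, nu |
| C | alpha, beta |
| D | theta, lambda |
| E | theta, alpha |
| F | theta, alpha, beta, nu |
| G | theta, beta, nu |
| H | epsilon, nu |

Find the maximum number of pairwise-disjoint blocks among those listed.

3

C, D, H are pairwise disjoint (C={alpha,beta}; D={theta,lambda}; H={epsilon,nu}).
Every remaining block overlaps one of these, and no 4 of the listed blocks are pairwise disjoint, so 3 is the maximum.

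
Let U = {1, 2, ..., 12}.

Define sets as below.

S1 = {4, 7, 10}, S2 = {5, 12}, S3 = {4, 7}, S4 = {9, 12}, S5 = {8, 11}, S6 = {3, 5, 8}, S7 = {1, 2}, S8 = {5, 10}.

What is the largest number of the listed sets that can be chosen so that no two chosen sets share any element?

S3, S4, S5, S7, S8 are pairwise disjoint (S3={4,7}; S4={9,12}; S5={8,11}; S7={1,2}; S8={5,10}).
Every remaining set overlaps one of these, and no 6 of the listed sets are pairwise disjoint, so 5 is the maximum.

5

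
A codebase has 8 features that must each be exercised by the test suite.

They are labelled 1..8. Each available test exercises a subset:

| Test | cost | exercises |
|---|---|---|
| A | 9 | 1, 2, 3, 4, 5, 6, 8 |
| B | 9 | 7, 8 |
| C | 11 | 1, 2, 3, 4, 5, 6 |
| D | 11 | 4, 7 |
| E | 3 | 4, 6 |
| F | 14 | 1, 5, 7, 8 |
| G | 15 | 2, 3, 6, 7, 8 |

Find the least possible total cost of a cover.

18

A, B together cover every feature (A ∪ B = {1, 2, 3, 4, 5, 6, 7, 8}); total cost 9 + 9 = 18.
No covering selection has total cost below 18.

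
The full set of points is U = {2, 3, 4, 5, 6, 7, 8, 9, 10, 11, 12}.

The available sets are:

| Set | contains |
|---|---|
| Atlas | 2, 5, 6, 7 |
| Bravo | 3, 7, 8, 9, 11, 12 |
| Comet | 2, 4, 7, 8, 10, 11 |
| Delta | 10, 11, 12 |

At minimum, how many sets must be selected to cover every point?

Atlas, Bravo, and Comet cover everything between them: the union {2, 3, 4, 5, 6, 7, 8, 9, 10, 11, 12} is all of U.
Only Bravo contains 3, so Bravo is forced; the remaining 5 points need at least 2 more sets (each remaining set adds at most 3) — so at least 3 sets are needed, and 3 is optimal.

3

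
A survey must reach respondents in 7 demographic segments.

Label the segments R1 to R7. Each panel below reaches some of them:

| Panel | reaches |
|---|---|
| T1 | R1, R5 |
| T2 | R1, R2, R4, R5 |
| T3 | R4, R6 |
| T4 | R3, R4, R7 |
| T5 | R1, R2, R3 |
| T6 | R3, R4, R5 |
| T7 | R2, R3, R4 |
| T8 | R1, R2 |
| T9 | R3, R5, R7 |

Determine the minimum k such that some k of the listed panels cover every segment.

T3 and T5 and T9 together: T3 ∪ T5 ∪ T9 = {R1, R2, R3, R4, R5, R6, R7} — every segment is covered.
Only T3 contains R6, so T3 is forced; the remaining 5 segments need at least 2 more panels (each remaining panel adds at most 3) — so at least 3 panels are needed, and 3 is optimal.

3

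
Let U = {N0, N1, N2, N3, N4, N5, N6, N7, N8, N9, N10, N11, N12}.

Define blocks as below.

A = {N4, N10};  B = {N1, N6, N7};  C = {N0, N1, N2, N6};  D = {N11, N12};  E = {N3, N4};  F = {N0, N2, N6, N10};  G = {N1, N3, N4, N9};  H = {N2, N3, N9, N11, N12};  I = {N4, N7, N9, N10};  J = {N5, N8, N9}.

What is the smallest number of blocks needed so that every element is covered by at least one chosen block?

C, H, I, and J cover everything between them: the union {N0, N1, N2, N3, N4, N5, N6, N7, N8, N9, N10, N11, N12} is all of U.
Only J contains N5, so J is forced; the remaining 10 elements need at least 3 more blocks (each remaining block adds at most 4) — so at least 4 blocks are needed, and 4 is optimal.

4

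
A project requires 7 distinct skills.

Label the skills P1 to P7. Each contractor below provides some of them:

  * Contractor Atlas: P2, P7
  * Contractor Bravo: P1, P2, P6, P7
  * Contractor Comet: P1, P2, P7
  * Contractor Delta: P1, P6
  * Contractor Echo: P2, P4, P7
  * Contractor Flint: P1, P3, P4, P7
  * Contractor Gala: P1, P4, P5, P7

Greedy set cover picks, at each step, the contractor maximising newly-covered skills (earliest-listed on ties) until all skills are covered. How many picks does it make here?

Greedy: pick Bravo (covers 4 new) → pick Flint (covers 2 new) → pick Gala (covers 1 new). Total picks: 3.

3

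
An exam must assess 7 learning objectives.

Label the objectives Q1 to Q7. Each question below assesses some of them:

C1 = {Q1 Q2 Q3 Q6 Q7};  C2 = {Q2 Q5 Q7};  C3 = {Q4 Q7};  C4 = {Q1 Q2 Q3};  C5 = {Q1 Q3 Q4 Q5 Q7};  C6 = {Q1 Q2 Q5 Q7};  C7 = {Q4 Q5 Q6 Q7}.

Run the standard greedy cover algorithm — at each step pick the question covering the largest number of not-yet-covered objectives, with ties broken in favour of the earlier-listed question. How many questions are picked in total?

2

Greedy: pick C1 (covers 5 new) → pick C5 (covers 2 new). Total picks: 2.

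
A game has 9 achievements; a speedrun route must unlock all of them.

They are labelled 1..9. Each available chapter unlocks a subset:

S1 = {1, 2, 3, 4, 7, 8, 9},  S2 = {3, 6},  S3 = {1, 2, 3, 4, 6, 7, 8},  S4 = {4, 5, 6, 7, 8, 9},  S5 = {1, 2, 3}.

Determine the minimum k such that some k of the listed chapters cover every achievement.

2

S4 and S5 together: S4 ∪ S5 = {1, 2, 3, 4, 5, 6, 7, 8, 9} — every achievement is covered.
No single chapter has all 9 achievements (the largest, S1, has 7), so 2 is optimal.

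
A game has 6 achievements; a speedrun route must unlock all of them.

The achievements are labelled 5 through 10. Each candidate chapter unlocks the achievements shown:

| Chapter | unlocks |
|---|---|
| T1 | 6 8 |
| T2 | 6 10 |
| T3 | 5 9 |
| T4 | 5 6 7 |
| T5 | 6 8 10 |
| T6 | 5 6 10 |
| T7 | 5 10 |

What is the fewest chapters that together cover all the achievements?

Take {T3, T4, T5}. Their union is {5, 6, 7, 8, 9, 10}, which is all 6 achievements.
Only T4 contains 7, so T4 is forced; the remaining 3 achievements need at least 2 more chapters (each remaining chapter adds at most 2) — so at least 3 chapters are needed, and 3 is optimal.

3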